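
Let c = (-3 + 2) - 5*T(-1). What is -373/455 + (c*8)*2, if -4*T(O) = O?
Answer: -16753/455 ≈ -36.820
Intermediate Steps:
T(O) = -O/4
c = -9/4 (c = (-3 + 2) - (-5)*(-1)/4 = -1 - 5*¼ = -1 - 5/4 = -9/4 ≈ -2.2500)
-373/455 + (c*8)*2 = -373/455 - 9/4*8*2 = (1/455)*(-373) - 18*2 = -373/455 - 36 = -16753/455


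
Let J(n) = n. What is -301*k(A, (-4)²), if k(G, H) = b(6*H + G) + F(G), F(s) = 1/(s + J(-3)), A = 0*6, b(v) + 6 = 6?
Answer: 301/3 ≈ 100.33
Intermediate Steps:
b(v) = 0 (b(v) = -6 + 6 = 0)
A = 0
F(s) = 1/(-3 + s) (F(s) = 1/(s - 3) = 1/(-3 + s))
k(G, H) = 1/(-3 + G) (k(G, H) = 0 + 1/(-3 + G) = 1/(-3 + G))
-301*k(A, (-4)²) = -301/(-3 + 0) = -301/(-3) = -301*(-⅓) = 301/3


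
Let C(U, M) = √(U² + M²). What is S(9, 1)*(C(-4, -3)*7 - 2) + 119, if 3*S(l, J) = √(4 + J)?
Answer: 119 + 11*√5 ≈ 143.60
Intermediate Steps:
S(l, J) = √(4 + J)/3
C(U, M) = √(M² + U²)
S(9, 1)*(C(-4, -3)*7 - 2) + 119 = (√(4 + 1)/3)*(√((-3)² + (-4)²)*7 - 2) + 119 = (√5/3)*(√(9 + 16)*7 - 2) + 119 = (√5/3)*(√25*7 - 2) + 119 = (√5/3)*(5*7 - 2) + 119 = (√5/3)*(35 - 2) + 119 = (√5/3)*33 + 119 = 11*√5 + 119 = 119 + 11*√5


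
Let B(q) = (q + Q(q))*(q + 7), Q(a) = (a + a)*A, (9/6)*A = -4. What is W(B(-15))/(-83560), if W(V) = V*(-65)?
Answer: -845/2089 ≈ -0.40450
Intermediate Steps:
A = -8/3 (A = (⅔)*(-4) = -8/3 ≈ -2.6667)
Q(a) = -16*a/3 (Q(a) = (a + a)*(-8/3) = (2*a)*(-8/3) = -16*a/3)
B(q) = -13*q*(7 + q)/3 (B(q) = (q - 16*q/3)*(q + 7) = (-13*q/3)*(7 + q) = -13*q*(7 + q)/3)
W(V) = -65*V
W(B(-15))/(-83560) = -845*(-15)*(-7 - 1*(-15))/3/(-83560) = -845*(-15)*(-7 + 15)/3*(-1/83560) = -845*(-15)*8/3*(-1/83560) = -65*(-520)*(-1/83560) = 33800*(-1/83560) = -845/2089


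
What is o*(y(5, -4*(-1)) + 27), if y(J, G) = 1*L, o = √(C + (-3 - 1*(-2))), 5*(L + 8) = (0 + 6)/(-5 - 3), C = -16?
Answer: 377*I*√17/20 ≈ 77.721*I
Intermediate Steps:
L = -163/20 (L = -8 + ((0 + 6)/(-5 - 3))/5 = -8 + (6/(-8))/5 = -8 + (6*(-⅛))/5 = -8 + (⅕)*(-¾) = -8 - 3/20 = -163/20 ≈ -8.1500)
o = I*√17 (o = √(-16 + (-3 - 1*(-2))) = √(-16 + (-3 + 2)) = √(-16 - 1) = √(-17) = I*√17 ≈ 4.1231*I)
y(J, G) = -163/20 (y(J, G) = 1*(-163/20) = -163/20)
o*(y(5, -4*(-1)) + 27) = (I*√17)*(-163/20 + 27) = (I*√17)*(377/20) = 377*I*√17/20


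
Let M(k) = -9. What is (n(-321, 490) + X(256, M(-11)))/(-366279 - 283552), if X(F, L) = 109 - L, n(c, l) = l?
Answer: -608/649831 ≈ -0.00093563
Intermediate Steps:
(n(-321, 490) + X(256, M(-11)))/(-366279 - 283552) = (490 + (109 - 1*(-9)))/(-366279 - 283552) = (490 + (109 + 9))/(-649831) = (490 + 118)*(-1/649831) = 608*(-1/649831) = -608/649831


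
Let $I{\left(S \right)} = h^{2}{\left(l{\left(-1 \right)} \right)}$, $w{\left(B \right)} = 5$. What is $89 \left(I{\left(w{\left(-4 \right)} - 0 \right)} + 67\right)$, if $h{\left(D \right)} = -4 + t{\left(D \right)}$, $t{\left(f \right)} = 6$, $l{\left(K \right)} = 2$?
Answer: $6319$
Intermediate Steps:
$h{\left(D \right)} = 2$ ($h{\left(D \right)} = -4 + 6 = 2$)
$I{\left(S \right)} = 4$ ($I{\left(S \right)} = 2^{2} = 4$)
$89 \left(I{\left(w{\left(-4 \right)} - 0 \right)} + 67\right) = 89 \left(4 + 67\right) = 89 \cdot 71 = 6319$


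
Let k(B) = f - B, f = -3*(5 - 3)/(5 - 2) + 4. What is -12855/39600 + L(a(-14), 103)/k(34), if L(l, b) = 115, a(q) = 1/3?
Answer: -20689/5280 ≈ -3.9184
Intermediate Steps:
a(q) = ⅓
f = 2 (f = -6/3 + 4 = -3*⅔ + 4 = -2 + 4 = 2)
k(B) = 2 - B
-12855/39600 + L(a(-14), 103)/k(34) = -12855/39600 + 115/(2 - 1*34) = -12855*1/39600 + 115/(2 - 34) = -857/2640 + 115/(-32) = -857/2640 + 115*(-1/32) = -857/2640 - 115/32 = -20689/5280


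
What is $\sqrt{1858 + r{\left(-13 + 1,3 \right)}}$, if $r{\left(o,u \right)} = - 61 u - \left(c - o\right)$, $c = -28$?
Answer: $\sqrt{1691} \approx 41.122$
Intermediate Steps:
$r{\left(o,u \right)} = 28 + o - 61 u$ ($r{\left(o,u \right)} = - 61 u + \left(o - -28\right) = - 61 u + \left(o + 28\right) = - 61 u + \left(28 + o\right) = 28 + o - 61 u$)
$\sqrt{1858 + r{\left(-13 + 1,3 \right)}} = \sqrt{1858 + \left(28 + \left(-13 + 1\right) - 183\right)} = \sqrt{1858 - 167} = \sqrt{1691}$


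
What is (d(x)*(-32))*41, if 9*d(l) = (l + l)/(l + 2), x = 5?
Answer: -13120/63 ≈ -208.25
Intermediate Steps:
d(l) = 2*l/(9*(2 + l)) (d(l) = ((l + l)/(l + 2))/9 = ((2*l)/(2 + l))/9 = (2*l/(2 + l))/9 = 2*l/(9*(2 + l)))
(d(x)*(-32))*41 = (((2/9)*5/(2 + 5))*(-32))*41 = (((2/9)*5/7)*(-32))*41 = (((2/9)*5*(⅐))*(-32))*41 = ((10/63)*(-32))*41 = -320/63*41 = -13120/63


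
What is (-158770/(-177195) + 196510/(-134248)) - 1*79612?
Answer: -189382968198281/2378807436 ≈ -79613.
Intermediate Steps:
(-158770/(-177195) + 196510/(-134248)) - 1*79612 = (-158770*(-1/177195) + 196510*(-1/134248)) - 79612 = (31754/35439 - 98255/67124) - 79612 = -1350603449/2378807436 - 79612 = -189382968198281/2378807436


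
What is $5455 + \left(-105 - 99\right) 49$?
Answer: $-4541$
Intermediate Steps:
$5455 + \left(-105 - 99\right) 49 = 5455 - 9996 = -4541$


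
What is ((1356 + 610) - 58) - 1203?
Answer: 705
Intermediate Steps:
((1356 + 610) - 58) - 1203 = (1966 - 58) - 1203 = 1908 - 1203 = 705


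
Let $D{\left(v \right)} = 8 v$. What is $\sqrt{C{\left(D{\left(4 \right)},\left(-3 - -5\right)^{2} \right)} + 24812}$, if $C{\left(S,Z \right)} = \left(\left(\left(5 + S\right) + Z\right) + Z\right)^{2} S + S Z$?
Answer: $2 \sqrt{22435} \approx 299.57$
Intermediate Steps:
$C{\left(S,Z \right)} = S Z + S \left(5 + S + 2 Z\right)^{2}$ ($C{\left(S,Z \right)} = \left(\left(5 + S + Z\right) + Z\right)^{2} S + S Z = \left(5 + S + 2 Z\right)^{2} S + S Z = S \left(5 + S + 2 Z\right)^{2} + S Z = S Z + S \left(5 + S + 2 Z\right)^{2}$)
$\sqrt{C{\left(D{\left(4 \right)},\left(-3 - -5\right)^{2} \right)} + 24812} = \sqrt{8 \cdot 4 \left(\left(-3 - -5\right)^{2} + \left(5 + 8 \cdot 4 + 2 \left(-3 - -5\right)^{2}\right)^{2}\right) + 24812} = \sqrt{32 \left(\left(-3 + 5\right)^{2} + \left(5 + 32 + 2 \left(-3 + 5\right)^{2}\right)^{2}\right) + 24812} = \sqrt{32 \left(2^{2} + \left(5 + 32 + 2 \cdot 2^{2}\right)^{2}\right) + 24812} = \sqrt{32 \left(4 + \left(5 + 32 + 2 \cdot 4\right)^{2}\right) + 24812} = \sqrt{32 \left(4 + \left(5 + 32 + 8\right)^{2}\right) + 24812} = \sqrt{32 \left(4 + 45^{2}\right) + 24812} = \sqrt{32 \left(4 + 2025\right) + 24812} = \sqrt{32 \cdot 2029 + 24812} = \sqrt{64928 + 24812} = \sqrt{89740} = 2 \sqrt{22435}$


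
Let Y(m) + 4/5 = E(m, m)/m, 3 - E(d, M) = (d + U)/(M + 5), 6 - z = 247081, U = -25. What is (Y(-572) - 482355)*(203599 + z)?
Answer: 944634231436556/45045 ≈ 2.0971e+10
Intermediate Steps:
z = -247075 (z = 6 - 1*247081 = 6 - 247081 = -247075)
E(d, M) = 3 - (-25 + d)/(5 + M) (E(d, M) = 3 - (d - 25)/(M + 5) = 3 - (-25 + d)/(5 + M))
Y(m) = -⅘ + (40 + 2*m)/(m*(5 + m)) (Y(m) = -⅘ + ((40 - m + 3*m)/(5 + m))/m = -⅘ + ((40 + 2*m)/(5 + m))/m = -⅘ + (40 + 2*m)/(m*(5 + m)))
(Y(-572) - 482355)*(203599 + z) = ((⅖)*(100 - 5*(-572) - 2*(-572)²)/(-572*(5 - 572)) - 482355)*(203599 - 247075) = ((⅖)*(-1/572)*(100 + 2860 - 2*327184)/(-567) - 482355)*(-43476) = ((⅖)*(-1/572)*(-1/567)*(100 + 2860 - 654368) - 482355)*(-43476) = ((⅖)*(-1/572)*(-1/567)*(-651408) - 482355)*(-43476) = (-108568/135135 - 482355)*(-43476) = -65183151493/135135*(-43476) = 944634231436556/45045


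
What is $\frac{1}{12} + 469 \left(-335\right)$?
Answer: $- \frac{1885379}{12} \approx -1.5712 \cdot 10^{5}$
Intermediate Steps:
$\frac{1}{12} + 469 \left(-335\right) = \frac{1}{12} - 157115 = - \frac{1885379}{12}$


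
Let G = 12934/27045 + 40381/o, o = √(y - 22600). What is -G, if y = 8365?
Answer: -12934/27045 + 40381*I*√14235/14235 ≈ -0.47824 + 338.45*I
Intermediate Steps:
o = I*√14235 (o = √(8365 - 22600) = √(-14235) = I*√14235 ≈ 119.31*I)
G = 12934/27045 - 40381*I*√14235/14235 (G = 12934/27045 + 40381/((I*√14235)) = 12934*(1/27045) + 40381*(-I*√14235/14235) = 12934/27045 - 40381*I*√14235/14235 ≈ 0.47824 - 338.45*I)
-G = -(12934/27045 - 40381*I*√14235/14235) = -12934/27045 + 40381*I*√14235/14235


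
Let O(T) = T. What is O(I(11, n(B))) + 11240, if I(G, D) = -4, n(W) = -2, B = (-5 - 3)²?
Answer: 11236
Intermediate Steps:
B = 64 (B = (-8)² = 64)
O(I(11, n(B))) + 11240 = -4 + 11240 = 11236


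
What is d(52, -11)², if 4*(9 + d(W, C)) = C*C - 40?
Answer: 2025/16 ≈ 126.56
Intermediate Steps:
d(W, C) = -19 + C²/4 (d(W, C) = -9 + (C*C - 40)/4 = -9 + (C² - 40)/4 = -9 + (-40 + C²)/4 = -9 + (-10 + C²/4) = -19 + C²/4)
d(52, -11)² = (-19 + (¼)*(-11)²)² = (-19 + (¼)*121)² = (-19 + 121/4)² = (45/4)² = 2025/16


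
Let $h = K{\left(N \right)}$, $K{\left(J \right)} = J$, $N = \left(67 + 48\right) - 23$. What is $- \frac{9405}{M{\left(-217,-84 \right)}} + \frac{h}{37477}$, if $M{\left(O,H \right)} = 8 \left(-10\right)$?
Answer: $\frac{70495709}{599632} \approx 117.56$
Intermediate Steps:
$N = 92$ ($N = 115 - 23 = 92$)
$M{\left(O,H \right)} = -80$
$h = 92$
$- \frac{9405}{M{\left(-217,-84 \right)}} + \frac{h}{37477} = - \frac{9405}{-80} + \frac{92}{37477} = \left(-9405\right) \left(- \frac{1}{80}\right) + 92 \cdot \frac{1}{37477} = \frac{1881}{16} + \frac{92}{37477} = \frac{70495709}{599632}$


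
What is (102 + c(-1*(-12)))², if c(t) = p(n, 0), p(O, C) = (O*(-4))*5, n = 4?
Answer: 484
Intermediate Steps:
p(O, C) = -20*O (p(O, C) = -4*O*5 = -20*O)
c(t) = -80 (c(t) = -20*4 = -80)
(102 + c(-1*(-12)))² = (102 - 80)² = 22² = 484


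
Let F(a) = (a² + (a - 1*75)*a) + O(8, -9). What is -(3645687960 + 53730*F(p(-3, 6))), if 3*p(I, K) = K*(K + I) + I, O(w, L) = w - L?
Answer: -3629139120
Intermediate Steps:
p(I, K) = I/3 + K*(I + K)/3 (p(I, K) = (K*(K + I) + I)/3 = (K*(I + K) + I)/3 = (I + K*(I + K))/3 = I/3 + K*(I + K)/3)
F(a) = 17 + a² + a*(-75 + a) (F(a) = (a² + (a - 1*75)*a) + (8 - 1*(-9)) = (a² + (a - 75)*a) + (8 + 9) = (a² + (-75 + a)*a) + 17 = (a² + a*(-75 + a)) + 17 = 17 + a² + a*(-75 + a))
-(3645687960 + 53730*F(p(-3, 6))) = -(3646601370 - 4029750*((⅓)*(-3) + (⅓)*6² + (⅓)*(-3)*6) + 107460*((⅓)*(-3) + (⅓)*6² + (⅓)*(-3)*6)²) = -(3646601370 - 4029750*(-1 + (⅓)*36 - 6) + 107460*(-1 + (⅓)*36 - 6)²) = -(3646601370 - 4029750*(-1 + 12 - 6) + 107460*(-1 + 12 - 6)²) = -53730/(1/((17 - 75*5 + 2*5²) + 67852)) = -53730/(1/((17 - 375 + 2*25) + 67852)) = -53730/(1/((17 - 375 + 50) + 67852)) = -53730/(1/(-308 + 67852)) = -53730/(1/67544) = -53730/1/67544 = -53730*67544 = -3629139120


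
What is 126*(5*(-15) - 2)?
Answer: -9702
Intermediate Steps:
126*(5*(-15) - 2) = 126*(-75 - 2) = 126*(-77) = -9702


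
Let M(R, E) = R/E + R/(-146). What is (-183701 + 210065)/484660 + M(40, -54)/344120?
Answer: 111754318933/2054535897645 ≈ 0.054394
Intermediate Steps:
M(R, E) = -R/146 + R/E (M(R, E) = R/E + R*(-1/146) = R/E - R/146 = -R/146 + R/E)
(-183701 + 210065)/484660 + M(40, -54)/344120 = (-183701 + 210065)/484660 + (-1/146*40 + 40/(-54))/344120 = 26364*(1/484660) + (-20/73 + 40*(-1/54))*(1/344120) = 6591/121165 + (-20/73 - 20/27)*(1/344120) = 6591/121165 - 2000/1971*1/344120 = 6591/121165 - 50/16956513 = 111754318933/2054535897645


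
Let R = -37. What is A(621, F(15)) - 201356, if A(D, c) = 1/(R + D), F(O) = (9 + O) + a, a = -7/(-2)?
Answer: -117591903/584 ≈ -2.0136e+5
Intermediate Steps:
a = 7/2 (a = -7*(-½) = 7/2 ≈ 3.5000)
F(O) = 25/2 + O (F(O) = (9 + O) + 7/2 = 25/2 + O)
A(D, c) = 1/(-37 + D)
A(621, F(15)) - 201356 = 1/(-37 + 621) - 201356 = 1/584 - 201356 = -117591903/584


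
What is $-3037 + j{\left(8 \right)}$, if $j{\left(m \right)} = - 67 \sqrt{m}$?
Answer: $-3037 - 134 \sqrt{2} \approx -3226.5$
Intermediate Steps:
$-3037 + j{\left(8 \right)} = -3037 - 67 \sqrt{8} = -3037 - 67 \cdot 2 \sqrt{2} = -3037 - 134 \sqrt{2}$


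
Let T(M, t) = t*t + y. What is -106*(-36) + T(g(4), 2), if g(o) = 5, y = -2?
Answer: 3818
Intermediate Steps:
T(M, t) = -2 + t**2 (T(M, t) = t*t - 2 = t**2 - 2 = -2 + t**2)
-106*(-36) + T(g(4), 2) = -106*(-36) + (-2 + 2**2) = 3816 + (-2 + 4) = 3816 + 2 = 3818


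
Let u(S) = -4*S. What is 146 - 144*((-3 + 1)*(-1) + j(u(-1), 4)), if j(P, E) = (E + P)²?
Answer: -9358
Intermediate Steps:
146 - 144*((-3 + 1)*(-1) + j(u(-1), 4)) = 146 - 144*((-3 + 1)*(-1) + (4 - 4*(-1))²) = 146 - 144*(-2*(-1) + (4 + 4)²) = 146 - 144*(2 + 8²) = 146 - 144*(2 + 64) = 146 - 144*66 = 146 - 9504 = -9358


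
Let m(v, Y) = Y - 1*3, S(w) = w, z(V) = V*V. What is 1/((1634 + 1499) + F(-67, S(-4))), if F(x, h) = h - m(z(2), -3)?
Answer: 1/3135 ≈ 0.00031898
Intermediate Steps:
z(V) = V**2
m(v, Y) = -3 + Y (m(v, Y) = Y - 3 = -3 + Y)
F(x, h) = 6 + h (F(x, h) = h - (-3 - 3) = h - 1*(-6) = h + 6 = 6 + h)
1/((1634 + 1499) + F(-67, S(-4))) = 1/((1634 + 1499) + (6 - 4)) = 1/(3133 + 2) = 1/3135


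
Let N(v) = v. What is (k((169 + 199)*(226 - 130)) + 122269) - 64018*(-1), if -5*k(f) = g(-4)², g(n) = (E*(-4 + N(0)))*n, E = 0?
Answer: 186287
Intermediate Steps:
g(n) = 0 (g(n) = (0*(-4 + 0))*n = (0*(-4))*n = 0*n = 0)
k(f) = 0 (k(f) = -⅕*0² = -⅕*0 = 0)
(k((169 + 199)*(226 - 130)) + 122269) - 64018*(-1) = (0 + 122269) - 64018*(-1) = 122269 + 64018 = 186287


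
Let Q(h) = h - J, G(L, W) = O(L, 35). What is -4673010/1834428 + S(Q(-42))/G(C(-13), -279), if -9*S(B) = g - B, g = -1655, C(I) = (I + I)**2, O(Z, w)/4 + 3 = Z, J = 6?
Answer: -9189146707/3703710132 ≈ -2.4811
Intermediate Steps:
O(Z, w) = -12 + 4*Z
C(I) = 4*I**2 (C(I) = (2*I)**2 = 4*I**2)
G(L, W) = -12 + 4*L
Q(h) = -6 + h (Q(h) = h - 1*6 = h - 6 = -6 + h)
S(B) = 1655/9 + B/9 (S(B) = -(-1655 - B)/9 = 1655/9 + B/9)
-4673010/1834428 + S(Q(-42))/G(C(-13), -279) = -4673010/1834428 + (1655/9 + (-6 - 42)/9)/(-12 + 4*(4*(-13)**2)) = -4673010*1/1834428 + (1655/9 + (1/9)*(-48))/(-12 + 4*(4*169)) = -778835/305738 + (1655/9 - 16/3)/(-12 + 4*676) = -778835/305738 + 1607/(9*(-12 + 2704)) = -778835/305738 + (1607/9)/2692 = -778835/305738 + (1607/9)*(1/2692) = -778835/305738 + 1607/24228 = -9189146707/3703710132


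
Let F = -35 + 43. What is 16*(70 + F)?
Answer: 1248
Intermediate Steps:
F = 8
16*(70 + F) = 16*(70 + 8) = 16*78 = 1248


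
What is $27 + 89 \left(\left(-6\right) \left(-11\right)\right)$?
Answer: $5901$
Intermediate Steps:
$27 + 89 \left(\left(-6\right) \left(-11\right)\right) = 27 + 89 \cdot 66 = 27 + 5874 = 5901$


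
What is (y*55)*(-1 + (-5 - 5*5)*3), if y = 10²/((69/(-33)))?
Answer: 5505500/23 ≈ 2.3937e+5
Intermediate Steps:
y = -1100/23 (y = 100/((69*(-1/33))) = 100/(-23/11) = 100*(-11/23) = -1100/23 ≈ -47.826)
(y*55)*(-1 + (-5 - 5*5)*3) = (-1100/23*55)*(-1 + (-5 - 5*5)*3) = -60500*(-1 + (-5 - 25)*3)/23 = -60500*(-1 - 30*3)/23 = -60500*(-1 - 90)/23 = -60500/23*(-91) = 5505500/23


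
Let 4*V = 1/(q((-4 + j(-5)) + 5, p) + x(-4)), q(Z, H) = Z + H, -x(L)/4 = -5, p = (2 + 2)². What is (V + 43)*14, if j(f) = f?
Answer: 38535/64 ≈ 602.11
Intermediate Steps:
p = 16 (p = 4² = 16)
x(L) = 20 (x(L) = -4*(-5) = 20)
q(Z, H) = H + Z
V = 1/128 (V = 1/(4*((16 + ((-4 - 5) + 5)) + 20)) = 1/(4*((16 + (-9 + 5)) + 20)) = 1/(4*((16 - 4) + 20)) = 1/(4*(12 + 20)) = (¼)/32 = (¼)*(1/32) = 1/128 ≈ 0.0078125)
(V + 43)*14 = (1/128 + 43)*14 = (5505/128)*14 = 38535/64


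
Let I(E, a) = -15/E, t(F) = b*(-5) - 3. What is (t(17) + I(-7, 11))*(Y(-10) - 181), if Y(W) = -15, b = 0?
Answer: 168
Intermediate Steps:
t(F) = -3 (t(F) = 0*(-5) - 3 = 0 - 3 = -3)
(t(17) + I(-7, 11))*(Y(-10) - 181) = (-3 - 15/(-7))*(-15 - 181) = (-3 - 15*(-⅐))*(-196) = (-3 + 15/7)*(-196) = -6/7*(-196) = 168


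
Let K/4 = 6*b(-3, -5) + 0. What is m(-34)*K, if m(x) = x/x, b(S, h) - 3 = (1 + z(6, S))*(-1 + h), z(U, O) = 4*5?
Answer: -2952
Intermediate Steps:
z(U, O) = 20
b(S, h) = -18 + 21*h (b(S, h) = 3 + (1 + 20)*(-1 + h) = 3 + 21*(-1 + h) = 3 + (-21 + 21*h) = -18 + 21*h)
m(x) = 1
K = -2952 (K = 4*(6*(-18 + 21*(-5)) + 0) = 4*(6*(-18 - 105) + 0) = 4*(6*(-123) + 0) = 4*(-738 + 0) = 4*(-738) = -2952)
m(-34)*K = 1*(-2952) = -2952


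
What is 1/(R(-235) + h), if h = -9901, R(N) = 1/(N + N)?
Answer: -470/4653471 ≈ -0.00010100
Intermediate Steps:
R(N) = 1/(2*N)
1/(R(-235) + h) = 1/((½)/(-235) - 9901) = 1/((½)*(-1/235) - 9901) = 1/(-1/470 - 9901) = 1/(-4653471/470) = -470/4653471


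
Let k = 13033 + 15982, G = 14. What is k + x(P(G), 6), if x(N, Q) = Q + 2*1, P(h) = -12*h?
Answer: 29023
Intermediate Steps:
x(N, Q) = 2 + Q (x(N, Q) = Q + 2 = 2 + Q)
k = 29015
k + x(P(G), 6) = 29015 + (2 + 6) = 29015 + 8 = 29023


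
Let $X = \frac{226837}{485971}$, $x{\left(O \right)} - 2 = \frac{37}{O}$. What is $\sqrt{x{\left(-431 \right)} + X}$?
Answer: $\frac{\sqrt{104452957491469822}}{209453501} \approx 1.543$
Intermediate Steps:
$x{\left(O \right)} = 2 + \frac{37}{O}$
$X = \frac{226837}{485971}$ ($X = 226837 \cdot \frac{1}{485971} = \frac{226837}{485971} \approx 0.46677$)
$\sqrt{x{\left(-431 \right)} + X} = \sqrt{\left(2 + \frac{37}{-431}\right) + \frac{226837}{485971}} = \sqrt{\left(2 + 37 \left(- \frac{1}{431}\right)\right) + \frac{226837}{485971}} = \sqrt{\left(2 - \frac{37}{431}\right) + \frac{226837}{485971}} = \sqrt{\frac{825}{431} + \frac{226837}{485971}} = \sqrt{\frac{498692822}{209453501}} = \frac{\sqrt{104452957491469822}}{209453501}$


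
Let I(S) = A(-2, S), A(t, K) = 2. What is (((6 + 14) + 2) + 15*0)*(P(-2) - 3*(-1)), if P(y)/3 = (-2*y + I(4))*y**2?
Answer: 1650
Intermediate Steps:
I(S) = 2
P(y) = 3*y**2*(2 - 2*y) (P(y) = 3*((-2*y + 2)*y**2) = 3*((2 - 2*y)*y**2) = 3*(y**2*(2 - 2*y)) = 3*y**2*(2 - 2*y))
(((6 + 14) + 2) + 15*0)*(P(-2) - 3*(-1)) = (((6 + 14) + 2) + 15*0)*(6*(-2)**2*(1 - 1*(-2)) - 3*(-1)) = ((20 + 2) + 0)*(6*4*(1 + 2) + 3) = (22 + 0)*(6*4*3 + 3) = 22*(72 + 3) = 22*75 = 1650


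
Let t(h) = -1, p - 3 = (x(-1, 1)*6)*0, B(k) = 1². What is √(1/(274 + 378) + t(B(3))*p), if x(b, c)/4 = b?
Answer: I*√318665/326 ≈ 1.7316*I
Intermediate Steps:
B(k) = 1
x(b, c) = 4*b
p = 3 (p = 3 + ((4*(-1))*6)*0 = 3 - 4*6*0 = 3 - 24*0 = 3 + 0 = 3)
√(1/(274 + 378) + t(B(3))*p) = √(1/(274 + 378) - 1*3) = √(1/652 - 3) = √(-1955/652) = I*√318665/326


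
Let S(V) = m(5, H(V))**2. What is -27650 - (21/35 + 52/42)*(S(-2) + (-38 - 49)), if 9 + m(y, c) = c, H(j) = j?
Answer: -2909812/105 ≈ -27713.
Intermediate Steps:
m(y, c) = -9 + c
S(V) = (-9 + V)**2
-27650 - (21/35 + 52/42)*(S(-2) + (-38 - 49)) = -27650 - (21/35 + 52/42)*((-9 - 2)**2 + (-38 - 49)) = -27650 - (21*(1/35) + 52*(1/42))*((-11)**2 - 87) = -27650 - (3/5 + 26/21)*(121 - 87) = -27650 - 193*34/105 = -27650 - 1*6562/105 = -27650 - 6562/105 = -2909812/105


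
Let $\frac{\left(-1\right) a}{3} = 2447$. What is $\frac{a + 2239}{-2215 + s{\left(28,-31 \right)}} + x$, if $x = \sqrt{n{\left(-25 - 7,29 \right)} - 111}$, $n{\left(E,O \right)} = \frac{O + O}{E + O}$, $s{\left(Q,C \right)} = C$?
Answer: $\frac{2551}{1123} + \frac{i \sqrt{1173}}{3} \approx 2.2716 + 11.416 i$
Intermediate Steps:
$a = -7341$ ($a = \left(-3\right) 2447 = -7341$)
$n{\left(E,O \right)} = \frac{2 O}{E + O}$
$x = \frac{i \sqrt{1173}}{3}$ ($x = \sqrt{2 \cdot 29 \frac{1}{\left(-25 - 7\right) + 29} - 111} = \sqrt{2 \cdot 29 \frac{1}{-32 + 29} - 111} = \sqrt{2 \cdot 29 \frac{1}{-3} - 111} = \sqrt{2 \cdot 29 \left(- \frac{1}{3}\right) - 111} = \sqrt{- \frac{58}{3} - 111} = \sqrt{- \frac{391}{3}} = \frac{i \sqrt{1173}}{3} \approx 11.416 i$)
$\frac{a + 2239}{-2215 + s{\left(28,-31 \right)}} + x = \frac{-7341 + 2239}{-2215 - 31} + \frac{i \sqrt{1173}}{3} = - \frac{5102}{-2246} + \frac{i \sqrt{1173}}{3} = \left(-5102\right) \left(- \frac{1}{2246}\right) + \frac{i \sqrt{1173}}{3} = \frac{2551}{1123} + \frac{i \sqrt{1173}}{3}$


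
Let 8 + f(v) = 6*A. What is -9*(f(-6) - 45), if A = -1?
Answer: 531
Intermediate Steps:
f(v) = -14 (f(v) = -8 + 6*(-1) = -8 - 6 = -14)
-9*(f(-6) - 45) = -9*(-14 - 45) = -9*(-59) = 531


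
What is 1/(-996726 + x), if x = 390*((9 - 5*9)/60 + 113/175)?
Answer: -35/34884786 ≈ -1.0033e-6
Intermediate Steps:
x = 624/35 (x = 390*((9 - 45)*(1/60) + 113*(1/175)) = 390*(-36*1/60 + 113/175) = 390*(-⅗ + 113/175) = 390*(8/175) = 624/35 ≈ 17.829)
1/(-996726 + x) = 1/(-996726 + 624/35) = 1/(-34884786/35) = -35/34884786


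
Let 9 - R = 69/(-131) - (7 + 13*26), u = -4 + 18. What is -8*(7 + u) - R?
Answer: -68451/131 ≈ -522.53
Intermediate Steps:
u = 14
R = 46443/131 (R = 9 - (69/(-131) - (7 + 13*26)) = 9 - (69*(-1/131) - (7 + 338)) = 9 - (-69/131 - 1*345) = 9 - (-69/131 - 345) = 9 - 1*(-45264/131) = 9 + 45264/131 = 46443/131 ≈ 354.53)
-8*(7 + u) - R = -8*(7 + 14) - 1*46443/131 = -8*21 - 46443/131 = -168 - 46443/131 = -68451/131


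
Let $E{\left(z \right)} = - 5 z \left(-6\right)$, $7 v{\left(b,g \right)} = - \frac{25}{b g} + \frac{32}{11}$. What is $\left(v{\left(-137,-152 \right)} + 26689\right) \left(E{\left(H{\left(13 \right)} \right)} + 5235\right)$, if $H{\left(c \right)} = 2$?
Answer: $\frac{226600000305675}{1603448} \approx 1.4132 \cdot 10^{8}$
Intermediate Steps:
$v{\left(b,g \right)} = \frac{32}{77} - \frac{25}{7 b g}$ ($v{\left(b,g \right)} = \frac{- \frac{25}{b g} + \frac{32}{11}}{7} = \frac{\frac{32}{11} - \frac{25}{b g}}{7} = \frac{32}{77} - \frac{25}{7 b g}$)
$E{\left(z \right)} = 30 z$
$\left(v{\left(-137,-152 \right)} + 26689\right) \left(E{\left(H{\left(13 \right)} \right)} + 5235\right) = \left(\left(\frac{32}{77} - \frac{25}{7 \left(-137\right) \left(-152\right)}\right) + 26689\right) \left(30 \cdot 2 + 5235\right) = \left(\left(\frac{32}{77} - \left(- \frac{25}{959}\right) \left(- \frac{1}{152}\right)\right) + 26689\right) \left(60 + 5235\right) = \left(\left(\frac{32}{77} - \frac{25}{145768}\right) + 26689\right) 5295 = \left(\frac{666093}{1603448} + 26689\right) 5295 = \frac{42795089765}{1603448} \cdot 5295 = \frac{226600000305675}{1603448}$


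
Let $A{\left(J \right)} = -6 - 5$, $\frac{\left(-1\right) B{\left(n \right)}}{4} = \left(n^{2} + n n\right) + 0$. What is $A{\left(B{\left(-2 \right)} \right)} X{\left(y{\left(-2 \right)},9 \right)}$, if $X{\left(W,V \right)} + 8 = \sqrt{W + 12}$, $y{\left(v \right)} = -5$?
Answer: $88 - 11 \sqrt{7} \approx 58.897$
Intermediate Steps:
$B{\left(n \right)} = - 8 n^{2}$ ($B{\left(n \right)} = - 4 \left(\left(n^{2} + n n\right) + 0\right) = - 4 \left(\left(n^{2} + n^{2}\right) + 0\right) = - 4 \left(2 n^{2} + 0\right) = - 4 \cdot 2 n^{2} = - 8 n^{2}$)
$X{\left(W,V \right)} = -8 + \sqrt{12 + W}$ ($X{\left(W,V \right)} = -8 + \sqrt{W + 12} = -8 + \sqrt{12 + W}$)
$A{\left(J \right)} = -11$ ($A{\left(J \right)} = -6 - 5 = -11$)
$A{\left(B{\left(-2 \right)} \right)} X{\left(y{\left(-2 \right)},9 \right)} = - 11 \left(-8 + \sqrt{12 - 5}\right) = - 11 \left(-8 + \sqrt{7}\right) = 88 - 11 \sqrt{7}$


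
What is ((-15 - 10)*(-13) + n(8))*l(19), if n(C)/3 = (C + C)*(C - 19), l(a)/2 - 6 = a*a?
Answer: -149002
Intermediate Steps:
l(a) = 12 + 2*a² (l(a) = 12 + 2*(a*a) = 12 + 2*a²)
n(C) = 6*C*(-19 + C) (n(C) = 3*((C + C)*(C - 19)) = 3*((2*C)*(-19 + C)) = 3*(2*C*(-19 + C)) = 6*C*(-19 + C))
((-15 - 10)*(-13) + n(8))*l(19) = ((-15 - 10)*(-13) + 6*8*(-19 + 8))*(12 + 2*19²) = (-25*(-13) + 6*8*(-11))*(12 + 2*361) = (325 - 528)*(12 + 722) = -203*734 = -149002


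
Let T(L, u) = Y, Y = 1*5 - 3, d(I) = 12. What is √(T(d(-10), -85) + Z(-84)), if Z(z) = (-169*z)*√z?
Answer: √(2 + 28392*I*√21) ≈ 255.06 + 255.06*I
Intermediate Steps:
Z(z) = -169*z^(3/2)
Y = 2 (Y = 5 - 3 = 2)
T(L, u) = 2
√(T(d(-10), -85) + Z(-84)) = √(2 - (-28392)*I*√21) = √(2 + 28392*I*√21)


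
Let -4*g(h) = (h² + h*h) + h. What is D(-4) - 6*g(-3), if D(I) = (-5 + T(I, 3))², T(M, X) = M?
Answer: 207/2 ≈ 103.50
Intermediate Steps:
g(h) = -h²/2 - h/4 (g(h) = -((h² + h*h) + h)/4 = -((h² + h²) + h)/4 = -(2*h² + h)/4 = -(h + 2*h²)/4 = -h²/2 - h/4)
D(I) = (-5 + I)²
D(-4) - 6*g(-3) = (-5 - 4)² - (-3)*(-3)*(1 + 2*(-3))/2 = (-9)² - (-3)*(-3)*(1 - 6)/2 = 81 - (-3)*(-3)*(-5)/2 = 81 - 6*(-15/4) = 81 + 45/2 = 207/2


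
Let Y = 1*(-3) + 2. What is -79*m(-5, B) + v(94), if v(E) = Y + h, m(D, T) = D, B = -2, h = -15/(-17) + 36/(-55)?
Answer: 368603/935 ≈ 394.23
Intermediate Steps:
Y = -1 (Y = -3 + 2 = -1)
h = 213/935 (h = -15*(-1/17) + 36*(-1/55) = 15/17 - 36/55 = 213/935 ≈ 0.22781)
v(E) = -722/935 (v(E) = -1 + 213/935 = -722/935)
-79*m(-5, B) + v(94) = -79*(-5) - 722/935 = 395 - 722/935 = 368603/935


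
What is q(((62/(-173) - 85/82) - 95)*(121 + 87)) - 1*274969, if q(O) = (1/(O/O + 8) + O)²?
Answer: 1637111860269754600/4075162569 ≈ 4.0173e+8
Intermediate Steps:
q(O) = (⅑ + O)² (q(O) = (1/(1 + 8) + O)² = (1/9 + O)² = (⅑ + O)²)
q(((62/(-173) - 85/82) - 95)*(121 + 87)) - 1*274969 = (1 + 9*(((62/(-173) - 85/82) - 95)*(121 + 87)))²/81 - 1*274969 = (1 + 9*(((62*(-1/173) - 85*1/82) - 95)*208))²/81 - 274969 = (1 + 9*(((-62/173 - 85/82) - 95)*208))²/81 - 274969 = (1 + 9*((-19789/14186 - 95)*208))²/81 - 274969 = (1 + 9*(-1367459/14186*208))²/81 - 274969 = (1 + 9*(-142215736/7093))²/81 - 274969 = (1 - 1279941624/7093)²/81 - 274969 = (-1279934531/7093)²/81 - 274969 = (1/81)*(1638232403646189961/50310649) - 274969 = 1638232403646189961/4075162569 - 274969 = 1637111860269754600/4075162569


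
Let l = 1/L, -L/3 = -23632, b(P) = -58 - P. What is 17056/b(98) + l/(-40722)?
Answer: -315648275713/2887026912 ≈ -109.33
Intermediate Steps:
L = 70896 (L = -3*(-23632) = 70896)
l = 1/70896 ≈ 1.4105e-5
17056/b(98) + l/(-40722) = 17056/(-58 - 1*98) + (1/70896)/(-40722) = 17056/(-58 - 98) + (1/70896)*(-1/40722) = 17056/(-156) - 1/2887026912 = 17056*(-1/156) - 1/2887026912 = -328/3 - 1/2887026912 = -315648275713/2887026912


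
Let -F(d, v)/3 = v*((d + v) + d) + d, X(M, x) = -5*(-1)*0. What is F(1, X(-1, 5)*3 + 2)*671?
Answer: -18117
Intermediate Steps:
X(M, x) = 0 (X(M, x) = 5*0 = 0)
F(d, v) = -3*d - 3*v*(v + 2*d) (F(d, v) = -3*(v*((d + v) + d) + d) = -3*(v*(v + 2*d) + d) = -3*(d + v*(v + 2*d)) = -3*d - 3*v*(v + 2*d))
F(1, X(-1, 5)*3 + 2)*671 = (-3*1 - 3*(0*3 + 2)**2 - 6*1*(0*3 + 2))*671 = (-3 - 3*(0 + 2)**2 - 6*1*(0 + 2))*671 = (-3 - 3*2**2 - 6*1*2)*671 = (-3 - 3*4 - 12)*671 = (-3 - 12 - 12)*671 = -27*671 = -18117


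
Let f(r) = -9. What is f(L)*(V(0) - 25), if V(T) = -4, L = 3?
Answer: 261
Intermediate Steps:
f(L)*(V(0) - 25) = -9*(-4 - 25) = -9*(-29) = 261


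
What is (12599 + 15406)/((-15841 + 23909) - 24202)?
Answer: -9335/5378 ≈ -1.7358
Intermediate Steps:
(12599 + 15406)/((-15841 + 23909) - 24202) = 28005/(8068 - 24202) = 28005/(-16134) = 28005*(-1/16134) = -9335/5378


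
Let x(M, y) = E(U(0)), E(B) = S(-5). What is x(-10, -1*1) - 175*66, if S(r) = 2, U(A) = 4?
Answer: -11548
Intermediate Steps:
E(B) = 2
x(M, y) = 2
x(-10, -1*1) - 175*66 = 2 - 175*66 = 2 - 11550 = -11548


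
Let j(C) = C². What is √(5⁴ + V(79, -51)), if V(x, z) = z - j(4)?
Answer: 3*√62 ≈ 23.622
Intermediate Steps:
V(x, z) = -16 + z (V(x, z) = z - 1*4² = z - 1*16 = z - 16 = -16 + z)
√(5⁴ + V(79, -51)) = √(5⁴ + (-16 - 51)) = √(625 - 67) = √558 = 3*√62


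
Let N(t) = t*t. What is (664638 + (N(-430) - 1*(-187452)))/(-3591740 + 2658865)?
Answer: -207398/186575 ≈ -1.1116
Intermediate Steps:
N(t) = t²
(664638 + (N(-430) - 1*(-187452)))/(-3591740 + 2658865) = (664638 + ((-430)² - 1*(-187452)))/(-3591740 + 2658865) = (664638 + (184900 + 187452))/(-932875) = (664638 + 372352)*(-1/932875) = 1036990*(-1/932875) = -207398/186575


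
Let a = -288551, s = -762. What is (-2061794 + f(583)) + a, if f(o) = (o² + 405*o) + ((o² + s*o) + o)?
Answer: -1878115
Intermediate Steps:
f(o) = -356*o + 2*o² (f(o) = (o² + 405*o) + ((o² - 762*o) + o) = (o² + 405*o) + (o² - 761*o) = -356*o + 2*o²)
(-2061794 + f(583)) + a = (-2061794 + 2*583*(-178 + 583)) - 288551 = (-2061794 + 2*583*405) - 288551 = (-2061794 + 472230) - 288551 = -1589564 - 288551 = -1878115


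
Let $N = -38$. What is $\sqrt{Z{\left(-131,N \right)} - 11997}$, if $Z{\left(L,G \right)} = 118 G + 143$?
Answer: $i \sqrt{16338} \approx 127.82 i$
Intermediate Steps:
$Z{\left(L,G \right)} = 143 + 118 G$
$\sqrt{Z{\left(-131,N \right)} - 11997} = \sqrt{\left(143 + 118 \left(-38\right)\right) - 11997} = \sqrt{\left(143 - 4484\right) - 11997} = \sqrt{-4341 - 11997} = \sqrt{-16338} = i \sqrt{16338}$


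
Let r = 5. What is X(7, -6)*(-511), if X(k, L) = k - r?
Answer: -1022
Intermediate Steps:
X(k, L) = -5 + k (X(k, L) = k - 1*5 = k - 5 = -5 + k)
X(7, -6)*(-511) = (-5 + 7)*(-511) = 2*(-511) = -1022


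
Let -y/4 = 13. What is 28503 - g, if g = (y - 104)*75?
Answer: 40203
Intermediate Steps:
y = -52 (y = -4*13 = -52)
g = -11700 (g = (-52 - 104)*75 = -156*75 = -11700)
28503 - g = 28503 - 1*(-11700) = 28503 + 11700 = 40203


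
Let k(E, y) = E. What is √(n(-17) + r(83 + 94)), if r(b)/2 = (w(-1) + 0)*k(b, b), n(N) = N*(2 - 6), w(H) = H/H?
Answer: √422 ≈ 20.543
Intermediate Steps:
w(H) = 1
n(N) = -4*N (n(N) = N*(-4) = -4*N)
r(b) = 2*b (r(b) = 2*((1 + 0)*b) = 2*(1*b) = 2*b)
√(n(-17) + r(83 + 94)) = √(-4*(-17) + 2*(83 + 94)) = √(68 + 2*177) = √(68 + 354) = √422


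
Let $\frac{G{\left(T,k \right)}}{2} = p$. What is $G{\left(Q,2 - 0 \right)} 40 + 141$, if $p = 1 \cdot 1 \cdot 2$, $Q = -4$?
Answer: $301$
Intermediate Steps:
$p = 2$ ($p = 1 \cdot 2 = 2$)
$G{\left(T,k \right)} = 4$ ($G{\left(T,k \right)} = 2 \cdot 2 = 4$)
$G{\left(Q,2 - 0 \right)} 40 + 141 = 4 \cdot 40 + 141 = 160 + 141 = 301$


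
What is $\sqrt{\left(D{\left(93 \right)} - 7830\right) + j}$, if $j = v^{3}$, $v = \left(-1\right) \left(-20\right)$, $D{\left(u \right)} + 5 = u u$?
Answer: $\sqrt{8814} \approx 93.883$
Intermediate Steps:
$D{\left(u \right)} = -5 + u^{2}$ ($D{\left(u \right)} = -5 + u u = -5 + u^{2}$)
$v = 20$
$j = 8000$ ($j = 20^{3} = 8000$)
$\sqrt{\left(D{\left(93 \right)} - 7830\right) + j} = \sqrt{\left(\left(-5 + 93^{2}\right) - 7830\right) + 8000} = \sqrt{\left(\left(-5 + 8649\right) - 7830\right) + 8000} = \sqrt{\left(8644 - 7830\right) + 8000} = \sqrt{814 + 8000} = \sqrt{8814}$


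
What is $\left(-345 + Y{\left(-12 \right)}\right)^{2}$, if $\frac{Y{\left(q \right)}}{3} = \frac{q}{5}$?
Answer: $\frac{3101121}{25} \approx 1.2404 \cdot 10^{5}$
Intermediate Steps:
$Y{\left(q \right)} = \frac{3 q}{5}$ ($Y{\left(q \right)} = 3 \frac{q}{5} = \frac{3 q}{5}$)
$\left(-345 + Y{\left(-12 \right)}\right)^{2} = \left(-345 + \frac{3}{5} \left(-12\right)\right)^{2} = \left(-345 - \frac{36}{5}\right)^{2} = \left(- \frac{1761}{5}\right)^{2} = \frac{3101121}{25}$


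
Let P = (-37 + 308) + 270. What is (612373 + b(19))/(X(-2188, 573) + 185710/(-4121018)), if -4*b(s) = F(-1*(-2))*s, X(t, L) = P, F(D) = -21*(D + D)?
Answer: 631311110474/557321257 ≈ 1132.8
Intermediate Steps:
F(D) = -42*D
P = 541 (P = 271 + 270 = 541)
X(t, L) = 541
b(s) = 21*s (b(s) = -(-(-42)*(-2))*s/4 = -(-42*2)*s/4 = -(-21)*s = 21*s)
(612373 + b(19))/(X(-2188, 573) + 185710/(-4121018)) = (612373 + 21*19)/(541 + 185710/(-4121018)) = (612373 + 399)/(541 + 185710*(-1/4121018)) = 612772/(541 - 92855/2060509) = 612772/(1114642514/2060509) = 612772*(2060509/1114642514) = 631311110474/557321257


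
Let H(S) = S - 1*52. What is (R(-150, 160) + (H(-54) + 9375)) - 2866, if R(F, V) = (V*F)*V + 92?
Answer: -3833505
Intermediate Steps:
H(S) = -52 + S (H(S) = S - 52 = -52 + S)
R(F, V) = 92 + F*V**2 (R(F, V) = (F*V)*V + 92 = F*V**2 + 92 = 92 + F*V**2)
(R(-150, 160) + (H(-54) + 9375)) - 2866 = ((92 - 150*160**2) + ((-52 - 54) + 9375)) - 2866 = ((92 - 150*25600) + (-106 + 9375)) - 2866 = ((92 - 3840000) + 9269) - 2866 = (-3839908 + 9269) - 2866 = -3830639 - 2866 = -3833505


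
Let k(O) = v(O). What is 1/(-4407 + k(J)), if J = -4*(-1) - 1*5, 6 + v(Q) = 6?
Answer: -1/4407 ≈ -0.00022691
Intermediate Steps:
v(Q) = 0 (v(Q) = -6 + 6 = 0)
J = -1 (J = 4 - 5 = -1)
k(O) = 0
1/(-4407 + k(J)) = 1/(-4407 + 0) = 1/(-4407) = -1/4407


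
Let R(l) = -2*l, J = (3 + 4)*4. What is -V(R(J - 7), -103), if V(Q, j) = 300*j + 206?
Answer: 30694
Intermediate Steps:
J = 28 (J = 7*4 = 28)
V(Q, j) = 206 + 300*j
-V(R(J - 7), -103) = -(206 + 300*(-103)) = -(206 - 30900) = -1*(-30694) = 30694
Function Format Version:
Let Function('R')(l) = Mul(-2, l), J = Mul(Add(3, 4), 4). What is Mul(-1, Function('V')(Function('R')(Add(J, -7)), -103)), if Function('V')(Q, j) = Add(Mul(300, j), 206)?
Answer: 30694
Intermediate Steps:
J = 28 (J = Mul(7, 4) = 28)
Function('V')(Q, j) = Add(206, Mul(300, j))
Mul(-1, Function('V')(Function('R')(Add(J, -7)), -103)) = Mul(-1, Add(206, Mul(300, -103))) = Mul(-1, Add(206, -30900)) = Mul(-1, -30694) = 30694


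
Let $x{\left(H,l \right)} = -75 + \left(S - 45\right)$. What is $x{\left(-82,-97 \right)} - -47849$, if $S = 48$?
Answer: $47777$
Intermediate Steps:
$x{\left(H,l \right)} = -72$ ($x{\left(H,l \right)} = -75 + \left(48 - 45\right) = -75 + 3 = -72$)
$x{\left(-82,-97 \right)} - -47849 = -72 - -47849 = -72 + 47849 = 47777$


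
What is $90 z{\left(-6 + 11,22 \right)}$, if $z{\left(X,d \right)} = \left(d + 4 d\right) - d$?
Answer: $7920$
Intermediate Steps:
$z{\left(X,d \right)} = 4 d$ ($z{\left(X,d \right)} = 5 d - d = 4 d$)
$90 z{\left(-6 + 11,22 \right)} = 90 \cdot 4 \cdot 22 = 90 \cdot 88 = 7920$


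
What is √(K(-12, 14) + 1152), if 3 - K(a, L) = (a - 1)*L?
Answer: √1337 ≈ 36.565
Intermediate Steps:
K(a, L) = 3 - L*(-1 + a) (K(a, L) = 3 - (a - 1)*L = 3 - (-1 + a)*L = 3 - L*(-1 + a))
√(K(-12, 14) + 1152) = √((3 + 14 - 1*14*(-12)) + 1152) = √((3 + 14 + 168) + 1152) = √(185 + 1152) = √1337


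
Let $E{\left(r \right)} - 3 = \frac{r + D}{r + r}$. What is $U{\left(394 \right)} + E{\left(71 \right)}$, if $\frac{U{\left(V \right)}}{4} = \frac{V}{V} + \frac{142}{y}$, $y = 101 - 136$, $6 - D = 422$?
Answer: $- \frac{57941}{4970} \approx -11.658$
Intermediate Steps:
$D = -416$ ($D = 6 - 422 = -416$)
$y = -35$ ($y = 101 - 136 = -35$)
$U{\left(V \right)} = - \frac{428}{35}$ ($U{\left(V \right)} = 4 \left(\frac{V}{V} + \frac{142}{-35}\right) = 4 \left(1 + 142 \left(- \frac{1}{35}\right)\right) = 4 \left(1 - \frac{142}{35}\right) = 4 \left(- \frac{107}{35}\right) = - \frac{428}{35}$)
$E{\left(r \right)} = 3 + \frac{-416 + r}{2 r}$ ($E{\left(r \right)} = 3 + \frac{r - 416}{r + r} = 3 + \frac{-416 + r}{2 r}$)
$U{\left(394 \right)} + E{\left(71 \right)} = - \frac{428}{35} + \left(\frac{7}{2} - \frac{208}{71}\right) = - \frac{428}{35} + \frac{81}{142} = - \frac{57941}{4970}$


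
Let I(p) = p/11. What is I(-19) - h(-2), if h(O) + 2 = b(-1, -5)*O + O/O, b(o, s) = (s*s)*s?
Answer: -2758/11 ≈ -250.73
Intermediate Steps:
b(o, s) = s³ (b(o, s) = s²*s = s³)
I(p) = p/11 (I(p) = p*(1/11) = p/11)
h(O) = -1 - 125*O (h(O) = -2 + ((-5)³*O + O/O) = -2 + (-125*O + 1) = -2 + (1 - 125*O) = -1 - 125*O)
I(-19) - h(-2) = (1/11)*(-19) - (-1 - 125*(-2)) = -19/11 - (-1 + 250) = -19/11 - 1*249 = -19/11 - 249 = -2758/11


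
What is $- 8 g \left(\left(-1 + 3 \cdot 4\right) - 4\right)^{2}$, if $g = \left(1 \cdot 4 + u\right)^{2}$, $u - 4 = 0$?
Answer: $-25088$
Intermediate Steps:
$u = 4$ ($u = 4 + 0 = 4$)
$g = 64$ ($g = \left(1 \cdot 4 + 4\right)^{2} = \left(4 + 4\right)^{2} = 8^{2} = 64$)
$- 8 g \left(\left(-1 + 3 \cdot 4\right) - 4\right)^{2} = \left(-8\right) 64 \left(\left(-1 + 3 \cdot 4\right) - 4\right)^{2} = - 512 \left(\left(-1 + 12\right) - 4\right)^{2} = - 512 \left(11 - 4\right)^{2} = - 512 \cdot 7^{2} = \left(-512\right) 49 = -25088$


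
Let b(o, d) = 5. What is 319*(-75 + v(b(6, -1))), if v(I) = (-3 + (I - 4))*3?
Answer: -25839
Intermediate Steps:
v(I) = -21 + 3*I (v(I) = (-3 + (-4 + I))*3 = (-7 + I)*3 = -21 + 3*I)
319*(-75 + v(b(6, -1))) = 319*(-75 + (-21 + 3*5)) = 319*(-75 + (-21 + 15)) = 319*(-75 - 6) = 319*(-81) = -25839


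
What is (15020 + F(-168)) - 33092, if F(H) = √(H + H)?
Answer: -18072 + 4*I*√21 ≈ -18072.0 + 18.33*I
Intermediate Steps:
F(H) = √2*√H (F(H) = √(2*H) = √2*√H)
(15020 + F(-168)) - 33092 = (15020 + √2*√(-168)) - 33092 = (15020 + √2*(2*I*√42)) - 33092 = (15020 + 4*I*√21) - 33092 = -18072 + 4*I*√21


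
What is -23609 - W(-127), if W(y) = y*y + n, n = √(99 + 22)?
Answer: -39749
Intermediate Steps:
n = 11 (n = √121 = 11)
W(y) = 11 + y² (W(y) = y*y + 11 = y² + 11 = 11 + y²)
-23609 - W(-127) = -23609 - (11 + (-127)²) = -23609 - (11 + 16129) = -23609 - 1*16140 = -23609 - 16140 = -39749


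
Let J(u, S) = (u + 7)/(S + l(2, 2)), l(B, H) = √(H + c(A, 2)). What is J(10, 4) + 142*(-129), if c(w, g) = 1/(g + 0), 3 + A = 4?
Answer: -494450/27 - 17*√10/27 ≈ -18315.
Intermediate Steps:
A = 1 (A = -3 + 4 = 1)
c(w, g) = 1/g
l(B, H) = √(½ + H) (l(B, H) = √(H + 1/2) = √(H + ½) = √(½ + H))
J(u, S) = (7 + u)/(S + √10/2) (J(u, S) = (u + 7)/(S + √(2 + 4*2)/2) = (7 + u)/(S + √(2 + 8)/2) = (7 + u)/(S + √10/2))
J(10, 4) + 142*(-129) = 2*(7 + 10)/(√10 + 2*4) + 142*(-129) = 2*17/(√10 + 8) - 18318 = 2*17/(8 + √10) - 18318 = 34/(8 + √10) - 18318 = -18318 + 34/(8 + √10)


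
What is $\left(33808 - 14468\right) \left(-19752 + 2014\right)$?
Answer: $-343052920$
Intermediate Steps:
$\left(33808 - 14468\right) \left(-19752 + 2014\right) = 19340 \left(-17738\right) = -343052920$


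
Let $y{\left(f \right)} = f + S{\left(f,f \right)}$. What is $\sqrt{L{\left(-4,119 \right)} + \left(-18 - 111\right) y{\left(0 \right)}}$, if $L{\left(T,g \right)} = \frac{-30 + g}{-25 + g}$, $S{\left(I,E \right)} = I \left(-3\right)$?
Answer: $\frac{\sqrt{8366}}{94} \approx 0.97304$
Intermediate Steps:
$S{\left(I,E \right)} = - 3 I$
$L{\left(T,g \right)} = \frac{-30 + g}{-25 + g}$
$y{\left(f \right)} = - 2 f$ ($y{\left(f \right)} = f - 3 f = - 2 f$)
$\sqrt{L{\left(-4,119 \right)} + \left(-18 - 111\right) y{\left(0 \right)}} = \sqrt{\frac{-30 + 119}{-25 + 119} + \left(-18 - 111\right) \left(\left(-2\right) 0\right)} = \sqrt{\frac{1}{94} \cdot 89 - 0} = \sqrt{\frac{1}{94} \cdot 89 + 0} = \sqrt{\frac{89}{94} + 0} = \sqrt{\frac{89}{94}} = \frac{\sqrt{8366}}{94}$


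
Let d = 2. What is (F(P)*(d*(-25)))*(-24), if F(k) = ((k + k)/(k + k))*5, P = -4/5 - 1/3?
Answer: 6000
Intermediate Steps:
P = -17/15 (P = -4*⅕ - 1*⅓ = -⅘ - ⅓ = -17/15 ≈ -1.1333)
F(k) = 5 (F(k) = ((2*k)/((2*k)))*5 = ((2*k)*(1/(2*k)))*5 = 1*5 = 5)
(F(P)*(d*(-25)))*(-24) = (5*(2*(-25)))*(-24) = (5*(-50))*(-24) = -250*(-24) = 6000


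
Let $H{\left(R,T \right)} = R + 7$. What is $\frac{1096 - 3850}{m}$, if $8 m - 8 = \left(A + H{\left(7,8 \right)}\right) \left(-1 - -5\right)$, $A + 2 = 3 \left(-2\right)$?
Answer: $- \frac{1377}{2} \approx -688.5$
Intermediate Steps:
$A = -8$ ($A = -2 + 3 \left(-2\right) = -2 - 6 = -8$)
$H{\left(R,T \right)} = 7 + R$
$m = 4$ ($m = 1 + \frac{\left(-8 + \left(7 + 7\right)\right) \left(-1 - -5\right)}{8} = 1 + \frac{\left(-8 + 14\right) \left(-1 + 5\right)}{8} = 1 + \frac{6 \cdot 4}{8} = 1 + \frac{1}{8} \cdot 24 = 1 + 3 = 4$)
$\frac{1096 - 3850}{m} = \frac{1096 - 3850}{4} = \left(1096 - 3850\right) \frac{1}{4} = \left(-2754\right) \frac{1}{4} = - \frac{1377}{2}$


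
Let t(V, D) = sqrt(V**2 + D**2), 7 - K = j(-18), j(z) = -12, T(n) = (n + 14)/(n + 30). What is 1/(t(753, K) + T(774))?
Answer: -39597/22922276561 + 40401*sqrt(567370)/22922276561 ≈ 0.0013259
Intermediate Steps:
T(n) = (14 + n)/(30 + n)
K = 19 (K = 7 - 1*(-12) = 7 + 12 = 19)
t(V, D) = sqrt(D**2 + V**2)
1/(t(753, K) + T(774)) = 1/(sqrt(19**2 + 753**2) + (14 + 774)/(30 + 774)) = 1/(sqrt(361 + 567009) + 788/804) = 1/(sqrt(567370) + (1/804)*788) = 1/(sqrt(567370) + 197/201) = 1/(197/201 + sqrt(567370))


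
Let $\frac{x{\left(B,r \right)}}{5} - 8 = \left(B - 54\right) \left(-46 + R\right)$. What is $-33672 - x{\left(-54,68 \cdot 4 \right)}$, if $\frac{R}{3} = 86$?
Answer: $80768$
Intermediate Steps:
$R = 258$ ($R = 3 \cdot 86 = 258$)
$x{\left(B,r \right)} = -57200 + 1060 B$ ($x{\left(B,r \right)} = 40 + 5 \left(B - 54\right) \left(-46 + 258\right) = 40 + 5 \left(-54 + B\right) 212 = 40 + 5 \left(-11448 + 212 B\right) = 40 + \left(-57240 + 1060 B\right) = -57200 + 1060 B$)
$-33672 - x{\left(-54,68 \cdot 4 \right)} = -33672 - \left(-57200 + 1060 \left(-54\right)\right) = -33672 - \left(-57200 - 57240\right) = -33672 - -114440 = -33672 + 114440 = 80768$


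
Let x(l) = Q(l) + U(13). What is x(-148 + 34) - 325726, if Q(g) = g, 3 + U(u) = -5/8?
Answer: -2606749/8 ≈ -3.2584e+5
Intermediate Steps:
U(u) = -29/8 (U(u) = -3 - 5/8 = -29/8)
x(l) = -29/8 + l (x(l) = l - 29/8 = -29/8 + l)
x(-148 + 34) - 325726 = (-29/8 + (-148 + 34)) - 325726 = (-29/8 - 114) - 325726 = -941/8 - 325726 = -2606749/8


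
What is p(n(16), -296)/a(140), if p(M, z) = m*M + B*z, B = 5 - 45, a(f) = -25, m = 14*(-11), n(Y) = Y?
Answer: -9376/25 ≈ -375.04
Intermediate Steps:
m = -154
B = -40
p(M, z) = -154*M - 40*z
p(n(16), -296)/a(140) = (-154*16 - 40*(-296))/(-25) = (-2464 + 11840)*(-1/25) = 9376*(-1/25) = -9376/25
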